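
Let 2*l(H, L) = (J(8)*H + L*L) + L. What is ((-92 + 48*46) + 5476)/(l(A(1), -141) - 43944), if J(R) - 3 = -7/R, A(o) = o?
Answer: -121472/545167 ≈ -0.22282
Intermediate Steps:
J(R) = 3 - 7/R
l(H, L) = L/2 + L**2/2 + 17*H/16 (l(H, L) = (((3 - 7/8)*H + L*L) + L)/2 = (((3 - 7*1/8)*H + L**2) + L)/2 = (((3 - 7/8)*H + L**2) + L)/2 = ((17*H/8 + L**2) + L)/2 = ((L**2 + 17*H/8) + L)/2 = (L + L**2 + 17*H/8)/2 = L/2 + L**2/2 + 17*H/16)
((-92 + 48*46) + 5476)/(l(A(1), -141) - 43944) = ((-92 + 48*46) + 5476)/(((1/2)*(-141) + (1/2)*(-141)**2 + (17/16)*1) - 43944) = ((-92 + 2208) + 5476)/((-141/2 + (1/2)*19881 + 17/16) - 43944) = (2116 + 5476)/((-141/2 + 19881/2 + 17/16) - 43944) = 7592/(157937/16 - 43944) = 7592/(-545167/16) = 7592*(-16/545167) = -121472/545167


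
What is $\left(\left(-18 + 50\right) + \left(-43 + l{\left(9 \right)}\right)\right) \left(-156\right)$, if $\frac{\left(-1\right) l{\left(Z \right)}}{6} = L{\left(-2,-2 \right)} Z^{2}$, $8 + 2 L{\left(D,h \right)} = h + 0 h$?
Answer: $-377364$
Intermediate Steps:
$L{\left(D,h \right)} = -4 + \frac{h}{2}$ ($L{\left(D,h \right)} = -4 + \frac{h + 0 h}{2} = -4 + \frac{h + 0}{2} = -4 + \frac{h}{2}$)
$l{\left(Z \right)} = 30 Z^{2}$ ($l{\left(Z \right)} = - 6 \left(-4 + \frac{1}{2} \left(-2\right)\right) Z^{2} = - 6 \left(-4 - 1\right) Z^{2} = - 6 \left(- 5 Z^{2}\right) = 30 Z^{2}$)
$\left(\left(-18 + 50\right) + \left(-43 + l{\left(9 \right)}\right)\right) \left(-156\right) = \left(\left(-18 + 50\right) - \left(43 - 30 \cdot 9^{2}\right)\right) \left(-156\right) = \left(32 + \left(-43 + 30 \cdot 81\right)\right) \left(-156\right) = \left(32 + \left(-43 + 2430\right)\right) \left(-156\right) = \left(32 + 2387\right) \left(-156\right) = 2419 \left(-156\right) = -377364$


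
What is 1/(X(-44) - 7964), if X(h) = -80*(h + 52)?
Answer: -1/8604 ≈ -0.00011622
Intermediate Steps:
X(h) = -4160 - 80*h (X(h) = -80*(52 + h) = -4160 - 80*h)
1/(X(-44) - 7964) = 1/((-4160 - 80*(-44)) - 7964) = 1/((-4160 + 3520) - 7964) = 1/(-640 - 7964) = 1/(-8604) = -1/8604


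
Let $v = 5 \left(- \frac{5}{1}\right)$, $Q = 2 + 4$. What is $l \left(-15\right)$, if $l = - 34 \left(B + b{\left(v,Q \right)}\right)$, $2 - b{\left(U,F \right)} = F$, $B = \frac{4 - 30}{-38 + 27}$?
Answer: $- \frac{9180}{11} \approx -834.54$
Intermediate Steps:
$Q = 6$
$v = -25$ ($v = 5 \left(\left(-5\right) 1\right) = 5 \left(-5\right) = -25$)
$B = \frac{26}{11}$ ($B = - \frac{26}{-11} = \left(-26\right) \left(- \frac{1}{11}\right) = \frac{26}{11} \approx 2.3636$)
$b{\left(U,F \right)} = 2 - F$
$l = \frac{612}{11}$ ($l = - 34 \left(\frac{26}{11} + \left(2 - 6\right)\right) = - 34 \left(\frac{26}{11} - 4\right) = \left(-34\right) \left(- \frac{18}{11}\right) = \frac{612}{11} \approx 55.636$)
$l \left(-15\right) = \frac{612}{11} \left(-15\right) = - \frac{9180}{11}$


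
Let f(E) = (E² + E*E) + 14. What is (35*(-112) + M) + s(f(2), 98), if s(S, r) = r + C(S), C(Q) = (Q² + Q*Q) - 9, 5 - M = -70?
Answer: -2788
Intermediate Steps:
M = 75 (M = 5 - 1*(-70) = 5 + 70 = 75)
f(E) = 14 + 2*E² (f(E) = (E² + E²) + 14 = 2*E² + 14 = 14 + 2*E²)
C(Q) = -9 + 2*Q² (C(Q) = (Q² + Q²) - 9 = 2*Q² - 9 = -9 + 2*Q²)
s(S, r) = -9 + r + 2*S² (s(S, r) = r + (-9 + 2*S²) = -9 + r + 2*S²)
(35*(-112) + M) + s(f(2), 98) = (35*(-112) + 75) + (-9 + 98 + 2*(14 + 2*2²)²) = (-3920 + 75) + (-9 + 98 + 2*(14 + 2*4)²) = -3845 + (-9 + 98 + 2*(14 + 8)²) = -3845 + (-9 + 98 + 2*22²) = -3845 + (-9 + 98 + 2*484) = -3845 + (-9 + 98 + 968) = -3845 + 1057 = -2788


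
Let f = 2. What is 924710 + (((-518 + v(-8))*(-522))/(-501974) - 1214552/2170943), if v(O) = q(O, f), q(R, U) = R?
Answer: 503853967802066588/544878470741 ≈ 9.2471e+5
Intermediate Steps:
v(O) = O
924710 + (((-518 + v(-8))*(-522))/(-501974) - 1214552/2170943) = 924710 + (((-518 - 8)*(-522))/(-501974) - 1214552/2170943) = 924710 + (-526*(-522)*(-1/501974) - 1214552*1/2170943) = 924710 + (274572*(-1/501974) - 1214552/2170943) = 924710 + (-137286/250987 - 1214552/2170943) = 924710 - 602876843522/544878470741 = 503853967802066588/544878470741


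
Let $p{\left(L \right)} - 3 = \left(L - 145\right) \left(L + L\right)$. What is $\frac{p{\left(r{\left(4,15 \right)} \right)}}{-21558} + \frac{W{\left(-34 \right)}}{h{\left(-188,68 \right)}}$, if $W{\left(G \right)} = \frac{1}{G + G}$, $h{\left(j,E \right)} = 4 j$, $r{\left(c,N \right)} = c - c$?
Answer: $- \frac{21975}{183731648} \approx -0.0001196$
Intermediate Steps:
$r{\left(c,N \right)} = 0$
$p{\left(L \right)} = 3 + 2 L \left(-145 + L\right)$ ($p{\left(L \right)} = 3 + \left(L - 145\right) \left(L + L\right) = 3 + \left(-145 + L\right) 2 L = 3 + 2 L \left(-145 + L\right)$)
$W{\left(G \right)} = \frac{1}{2 G}$
$\frac{p{\left(r{\left(4,15 \right)} \right)}}{-21558} + \frac{W{\left(-34 \right)}}{h{\left(-188,68 \right)}} = \frac{3 - 0 + 2 \cdot 0^{2}}{-21558} + \frac{\frac{1}{2} \frac{1}{-34}}{4 \left(-188\right)} = \left(3 + 0 + 2 \cdot 0\right) \left(- \frac{1}{21558}\right) + \frac{\frac{1}{2} \left(- \frac{1}{34}\right)}{-752} = \left(3 + 0 + 0\right) \left(- \frac{1}{21558}\right) - - \frac{1}{51136} = 3 \left(- \frac{1}{21558}\right) + \frac{1}{51136} = - \frac{1}{7186} + \frac{1}{51136} = - \frac{21975}{183731648}$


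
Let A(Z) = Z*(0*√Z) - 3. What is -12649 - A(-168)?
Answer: -12646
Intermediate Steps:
A(Z) = -3 (A(Z) = Z*0 - 3 = 0 - 3 = -3)
-12649 - A(-168) = -12649 - 1*(-3) = -12649 + 3 = -12646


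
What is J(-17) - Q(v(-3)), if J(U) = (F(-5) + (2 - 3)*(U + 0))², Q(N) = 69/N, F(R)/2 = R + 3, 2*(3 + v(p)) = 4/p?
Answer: 2066/11 ≈ 187.82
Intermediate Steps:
v(p) = -3 + 2/p (v(p) = -3 + (4/p)/2 = -3 + 2/p)
F(R) = 6 + 2*R (F(R) = 2*(R + 3) = 2*(3 + R) = 6 + 2*R)
J(U) = (-4 - U)² (J(U) = ((6 + 2*(-5)) + (2 - 3)*(U + 0))² = ((6 - 10) - U)² = (-4 - U)²)
J(-17) - Q(v(-3)) = (4 - 17)² - 69/(-3 + 2/(-3)) = (-13)² - 69/(-3 + 2*(-⅓)) = 169 - 69/(-3 - ⅔) = 169 - 69/(-11/3) = 169 - 69*(-3)/11 = 169 - 1*(-207/11) = 169 + 207/11 = 2066/11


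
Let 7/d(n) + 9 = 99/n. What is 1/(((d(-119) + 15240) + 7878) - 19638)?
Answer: 1170/4070767 ≈ 0.00028741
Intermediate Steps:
d(n) = 7/(-9 + 99/n)
1/(((d(-119) + 15240) + 7878) - 19638) = 1/(((-7*(-119)/(-99 + 9*(-119)) + 15240) + 7878) - 19638) = 1/(((-7*(-119)/(-99 - 1071) + 15240) + 7878) - 19638) = 1/(((-7*(-119)/(-1170) + 15240) + 7878) - 19638) = 1/(((-7*(-119)*(-1/1170) + 15240) + 7878) - 19638) = 1/(((-833/1170 + 15240) + 7878) - 19638) = 1/((17829967/1170 + 7878) - 19638) = 1/(27047227/1170 - 19638) = 1/(4070767/1170) = 1170/4070767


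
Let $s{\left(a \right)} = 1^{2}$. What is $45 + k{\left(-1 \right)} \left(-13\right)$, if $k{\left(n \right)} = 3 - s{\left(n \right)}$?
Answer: $19$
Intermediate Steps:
$s{\left(a \right)} = 1$
$k{\left(n \right)} = 2$ ($k{\left(n \right)} = 3 - 1 = 2$)
$45 + k{\left(-1 \right)} \left(-13\right) = 45 + 2 \left(-13\right) = 45 - 26 = 19$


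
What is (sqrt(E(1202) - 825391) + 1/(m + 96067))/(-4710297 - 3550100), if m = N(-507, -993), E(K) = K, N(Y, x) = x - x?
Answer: -1/793551558599 - I*sqrt(824189)/8260397 ≈ -1.2602e-12 - 0.0001099*I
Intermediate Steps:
N(Y, x) = 0
m = 0
(sqrt(E(1202) - 825391) + 1/(m + 96067))/(-4710297 - 3550100) = (sqrt(1202 - 825391) + 1/(0 + 96067))/(-4710297 - 3550100) = (sqrt(-824189) + 1/96067)/(-8260397) = (I*sqrt(824189) + 1/96067)*(-1/8260397) = (1/96067 + I*sqrt(824189))*(-1/8260397) = -1/793551558599 - I*sqrt(824189)/8260397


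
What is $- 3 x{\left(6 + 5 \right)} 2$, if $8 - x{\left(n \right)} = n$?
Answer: $18$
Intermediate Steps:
$x{\left(n \right)} = 8 - n$
$- 3 x{\left(6 + 5 \right)} 2 = - 3 \left(8 - \left(6 + 5\right)\right) 2 = - 3 \left(8 - 11\right) 2 = \left(-3\right) \left(-3\right) 2 = 9 \cdot 2 = 18$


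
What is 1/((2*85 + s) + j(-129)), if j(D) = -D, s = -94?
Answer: 1/205 ≈ 0.0048781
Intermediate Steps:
1/((2*85 + s) + j(-129)) = 1/((2*85 - 94) - 1*(-129)) = 1/((170 - 94) + 129) = 1/(76 + 129) = 1/205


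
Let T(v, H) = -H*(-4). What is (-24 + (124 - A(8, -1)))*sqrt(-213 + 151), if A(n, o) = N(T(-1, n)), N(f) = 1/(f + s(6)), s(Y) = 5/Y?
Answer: 19694*I*sqrt(62)/197 ≈ 787.16*I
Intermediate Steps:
T(v, H) = 4*H
N(f) = 1/(5/6 + f) (N(f) = 1/(f + 5/6) = 1/(5/6 + f))
A(n, o) = 6/(5 + 24*n) (A(n, o) = 6/(5 + 6*(4*n)) = 6/(5 + 24*n))
(-24 + (124 - A(8, -1)))*sqrt(-213 + 151) = (-24 + (124 - 6/(5 + 24*8)))*sqrt(-213 + 151) = (-24 + (124 - 6/(5 + 192)))*sqrt(-62) = (-24 + (124 - 6/197))*(I*sqrt(62)) = (-24 + 24422/197)*(I*sqrt(62)) = 19694*(I*sqrt(62))/197 = 19694*I*sqrt(62)/197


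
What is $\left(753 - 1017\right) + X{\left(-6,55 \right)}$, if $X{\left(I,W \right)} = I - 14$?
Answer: $-284$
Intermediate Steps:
$X{\left(I,W \right)} = -14 + I$ ($X{\left(I,W \right)} = I - 14 = -14 + I$)
$\left(753 - 1017\right) + X{\left(-6,55 \right)} = \left(753 - 1017\right) - 20 = -264 - 20 = -284$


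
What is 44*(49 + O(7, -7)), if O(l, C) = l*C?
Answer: 0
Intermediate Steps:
O(l, C) = C*l
44*(49 + O(7, -7)) = 44*(49 - 7*7) = 44*(49 - 49) = 44*0 = 0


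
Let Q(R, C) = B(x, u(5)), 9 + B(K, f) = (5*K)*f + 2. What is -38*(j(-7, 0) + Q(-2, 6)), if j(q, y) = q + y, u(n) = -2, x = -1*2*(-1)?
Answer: 1292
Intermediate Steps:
x = 2 (x = -2*(-1) = 2)
B(K, f) = -7 + 5*K*f (B(K, f) = -9 + ((5*K)*f + 2) = -9 + (5*K*f + 2) = -9 + (2 + 5*K*f) = -7 + 5*K*f)
Q(R, C) = -27 (Q(R, C) = -7 + 5*2*(-2) = -7 - 20 = -27)
-38*(j(-7, 0) + Q(-2, 6)) = -38*((-7 + 0) - 27) = -38*(-7 - 27) = -38*(-34) = 1292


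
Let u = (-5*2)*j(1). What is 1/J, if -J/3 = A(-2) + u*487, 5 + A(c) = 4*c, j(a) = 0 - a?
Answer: -1/14571 ≈ -6.8630e-5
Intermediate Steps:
j(a) = -a
A(c) = -5 + 4*c
u = 10 (u = (-5*2)*(-1*1) = -10*(-1) = 10)
J = -14571 (J = -3*((-5 + 4*(-2)) + 10*487) = -3*((-5 - 8) + 4870) = -3*(-13 + 4870) = -3*4857 = -14571)
1/J = 1/(-14571) = -1/14571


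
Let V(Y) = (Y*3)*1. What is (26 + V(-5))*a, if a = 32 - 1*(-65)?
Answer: 1067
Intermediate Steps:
V(Y) = 3*Y (V(Y) = (3*Y)*1 = 3*Y)
a = 97 (a = 32 + 65 = 97)
(26 + V(-5))*a = (26 + 3*(-5))*97 = (26 - 15)*97 = 11*97 = 1067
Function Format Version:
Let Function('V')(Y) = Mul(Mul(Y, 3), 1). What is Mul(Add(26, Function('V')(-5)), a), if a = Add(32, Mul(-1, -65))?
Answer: 1067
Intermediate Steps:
Function('V')(Y) = Mul(3, Y) (Function('V')(Y) = Mul(Mul(3, Y), 1) = Mul(3, Y))
a = 97 (a = Add(32, 65) = 97)
Mul(Add(26, Function('V')(-5)), a) = Mul(Add(26, Mul(3, -5)), 97) = Mul(Add(26, -15), 97) = Mul(11, 97) = 1067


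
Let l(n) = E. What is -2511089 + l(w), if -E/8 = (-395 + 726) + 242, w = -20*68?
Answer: -2515673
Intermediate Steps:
w = -1360
E = -4584 (E = -8*((-395 + 726) + 242) = -8*(331 + 242) = -8*573 = -4584)
l(n) = -4584
-2511089 + l(w) = -2511089 - 4584 = -2515673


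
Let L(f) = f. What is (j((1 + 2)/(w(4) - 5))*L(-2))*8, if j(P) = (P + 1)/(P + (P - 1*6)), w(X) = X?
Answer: -8/3 ≈ -2.6667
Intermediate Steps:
j(P) = (1 + P)/(-6 + 2*P) (j(P) = (1 + P)/(P + (P - 6)) = (1 + P)/(P + (-6 + P)) = (1 + P)/(-6 + 2*P))
(j((1 + 2)/(w(4) - 5))*L(-2))*8 = (((1 + (1 + 2)/(4 - 5))/(2*(-3 + (1 + 2)/(4 - 5))))*(-2))*8 = (((1 + 3/(-1))/(2*(-3 + 3/(-1))))*(-2))*8 = (((1 + 3*(-1))/(2*(-3 + 3*(-1))))*(-2))*8 = (((1 - 3)/(2*(-3 - 3)))*(-2))*8 = (((1/2)*(-2)/(-6))*(-2))*8 = (((1/2)*(-1/6)*(-2))*(-2))*8 = ((1/6)*(-2))*8 = -1/3*8 = -8/3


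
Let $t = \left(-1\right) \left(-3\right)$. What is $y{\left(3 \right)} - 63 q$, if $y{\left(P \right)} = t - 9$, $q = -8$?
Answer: $498$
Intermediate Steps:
$t = 3$
$y{\left(P \right)} = -6$ ($y{\left(P \right)} = 3 - 9 = -6$)
$y{\left(3 \right)} - 63 q = -6 - -504 = -6 + 504 = 498$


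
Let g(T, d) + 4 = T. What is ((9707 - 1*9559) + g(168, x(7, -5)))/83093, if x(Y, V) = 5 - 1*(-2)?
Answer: 312/83093 ≈ 0.0037548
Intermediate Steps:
x(Y, V) = 7 (x(Y, V) = 5 + 2 = 7)
g(T, d) = -4 + T
((9707 - 1*9559) + g(168, x(7, -5)))/83093 = ((9707 - 1*9559) + (-4 + 168))/83093 = ((9707 - 9559) + 164)*(1/83093) = (148 + 164)*(1/83093) = 312*(1/83093) = 312/83093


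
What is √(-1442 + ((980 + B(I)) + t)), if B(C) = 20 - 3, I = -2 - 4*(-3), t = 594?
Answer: √149 ≈ 12.207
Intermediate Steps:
I = 10 (I = -2 + 12 = 10)
B(C) = 17
√(-1442 + ((980 + B(I)) + t)) = √(-1442 + ((980 + 17) + 594)) = √(-1442 + (997 + 594)) = √(-1442 + 1591) = √149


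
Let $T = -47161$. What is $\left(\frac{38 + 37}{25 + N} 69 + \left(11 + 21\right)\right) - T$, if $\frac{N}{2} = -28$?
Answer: $\frac{1457808}{31} \approx 47026.0$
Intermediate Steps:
$N = -56$ ($N = 2 \left(-28\right) = -56$)
$\left(\frac{38 + 37}{25 + N} 69 + \left(11 + 21\right)\right) - T = \left(\frac{38 + 37}{25 - 56} \cdot 69 + \left(11 + 21\right)\right) - -47161 = \left(\frac{75}{-31} \cdot 69 + 32\right) + 47161 = \left(75 \left(- \frac{1}{31}\right) 69 + 32\right) + 47161 = \left(\left(- \frac{75}{31}\right) 69 + 32\right) + 47161 = \left(- \frac{5175}{31} + 32\right) + 47161 = - \frac{4183}{31} + 47161 = \frac{1457808}{31}$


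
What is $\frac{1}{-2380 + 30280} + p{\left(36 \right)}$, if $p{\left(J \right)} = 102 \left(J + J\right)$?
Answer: $\frac{204897601}{27900} \approx 7344.0$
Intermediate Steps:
$p{\left(J \right)} = 204 J$ ($p{\left(J \right)} = 102 \cdot 2 J = 204 J$)
$\frac{1}{-2380 + 30280} + p{\left(36 \right)} = \frac{1}{-2380 + 30280} + 204 \cdot 36 = \frac{1}{27900} + 7344 = \frac{204897601}{27900}$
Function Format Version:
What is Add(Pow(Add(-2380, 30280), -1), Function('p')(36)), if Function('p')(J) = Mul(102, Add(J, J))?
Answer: Rational(204897601, 27900) ≈ 7344.0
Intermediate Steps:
Function('p')(J) = Mul(204, J) (Function('p')(J) = Mul(102, Mul(2, J)) = Mul(204, J))
Add(Pow(Add(-2380, 30280), -1), Function('p')(36)) = Add(Pow(Add(-2380, 30280), -1), Mul(204, 36)) = Add(Pow(27900, -1), 7344) = Add(Rational(1, 27900), 7344) = Rational(204897601, 27900)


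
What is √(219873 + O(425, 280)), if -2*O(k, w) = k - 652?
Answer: √879946/2 ≈ 469.03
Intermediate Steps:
O(k, w) = 326 - k/2 (O(k, w) = -(k - 652)/2 = -(-652 + k)/2 = 326 - k/2)
√(219873 + O(425, 280)) = √(219873 + (326 - ½*425)) = √(219873 + (326 - 425/2)) = √(219873 + 227/2) = √(439973/2) = √879946/2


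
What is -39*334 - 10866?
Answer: -23892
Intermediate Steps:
-39*334 - 10866 = -13026 - 10866 = -23892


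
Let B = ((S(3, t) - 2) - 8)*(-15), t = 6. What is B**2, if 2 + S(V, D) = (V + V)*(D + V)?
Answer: 396900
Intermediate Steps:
S(V, D) = -2 + 2*V*(D + V) (S(V, D) = -2 + (V + V)*(D + V) = -2 + (2*V)*(D + V) = -2 + 2*V*(D + V))
B = -630 (B = (((-2 + 2*3**2 + 2*6*3) - 2) - 8)*(-15) = (((-2 + 2*9 + 36) - 2) - 8)*(-15) = (((-2 + 18 + 36) - 2) - 8)*(-15) = ((52 - 2) - 8)*(-15) = (50 - 8)*(-15) = 42*(-15) = -630)
B**2 = (-630)**2 = 396900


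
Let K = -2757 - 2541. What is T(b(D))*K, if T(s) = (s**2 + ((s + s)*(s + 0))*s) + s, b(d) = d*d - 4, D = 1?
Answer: 254304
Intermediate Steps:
b(d) = -4 + d**2 (b(d) = d**2 - 4 = -4 + d**2)
K = -5298
T(s) = s + s**2 + 2*s**3 (T(s) = (s**2 + ((2*s)*s)*s) + s = (s**2 + (2*s**2)*s) + s = (s**2 + 2*s**3) + s = s + s**2 + 2*s**3)
T(b(D))*K = ((-4 + 1**2)*(1 + (-4 + 1**2) + 2*(-4 + 1**2)**2))*(-5298) = ((-4 + 1)*(1 + (-4 + 1) + 2*(-4 + 1)**2))*(-5298) = -3*(1 - 3 + 2*(-3)**2)*(-5298) = -3*(1 - 3 + 2*9)*(-5298) = -3*(1 - 3 + 18)*(-5298) = -3*16*(-5298) = -48*(-5298) = 254304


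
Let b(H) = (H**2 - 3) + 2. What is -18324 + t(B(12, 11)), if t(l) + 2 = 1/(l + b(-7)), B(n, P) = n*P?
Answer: -3298679/180 ≈ -18326.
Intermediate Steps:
b(H) = -1 + H**2 (b(H) = (-3 + H**2) + 2 = -1 + H**2)
B(n, P) = P*n
t(l) = -2 + 1/(48 + l) (t(l) = -2 + 1/(l + (-1 + (-7)**2)) = -2 + 1/(l + (-1 + 49)) = -2 + 1/(l + 48) = -2 + 1/(48 + l))
-18324 + t(B(12, 11)) = -18324 + (-95 - 22*12)/(48 + 11*12) = -18324 + (-95 - 2*132)/(48 + 132) = -18324 + (-95 - 264)/180 = -18324 + (1/180)*(-359) = -18324 - 359/180 = -3298679/180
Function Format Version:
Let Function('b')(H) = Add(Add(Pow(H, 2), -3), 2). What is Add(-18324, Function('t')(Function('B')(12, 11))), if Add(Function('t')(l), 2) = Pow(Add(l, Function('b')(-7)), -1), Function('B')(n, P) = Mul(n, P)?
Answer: Rational(-3298679, 180) ≈ -18326.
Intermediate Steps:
Function('b')(H) = Add(-1, Pow(H, 2)) (Function('b')(H) = Add(Add(-3, Pow(H, 2)), 2) = Add(-1, Pow(H, 2)))
Function('B')(n, P) = Mul(P, n)
Function('t')(l) = Add(-2, Pow(Add(48, l), -1)) (Function('t')(l) = Add(-2, Pow(Add(l, Add(-1, Pow(-7, 2))), -1)) = Add(-2, Pow(Add(l, Add(-1, 49)), -1)) = Add(-2, Pow(Add(l, 48), -1)) = Add(-2, Pow(Add(48, l), -1)))
Add(-18324, Function('t')(Function('B')(12, 11))) = Add(-18324, Mul(Pow(Add(48, Mul(11, 12)), -1), Add(-95, Mul(-2, Mul(11, 12))))) = Add(-18324, Mul(Pow(Add(48, 132), -1), Add(-95, Mul(-2, 132)))) = Add(-18324, Mul(Pow(180, -1), Add(-95, -264))) = Add(-18324, Mul(Rational(1, 180), -359)) = Add(-18324, Rational(-359, 180)) = Rational(-3298679, 180)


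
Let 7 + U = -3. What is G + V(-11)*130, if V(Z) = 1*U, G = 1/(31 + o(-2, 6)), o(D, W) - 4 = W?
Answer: -53299/41 ≈ -1300.0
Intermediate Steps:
U = -10 (U = -7 - 3 = -10)
o(D, W) = 4 + W
G = 1/41 (G = 1/(31 + (4 + 6)) = 1/(31 + 10) = 1/41 ≈ 0.024390)
V(Z) = -10 (V(Z) = 1*(-10) = -10)
G + V(-11)*130 = 1/41 - 10*130 = 1/41 - 1300 = -53299/41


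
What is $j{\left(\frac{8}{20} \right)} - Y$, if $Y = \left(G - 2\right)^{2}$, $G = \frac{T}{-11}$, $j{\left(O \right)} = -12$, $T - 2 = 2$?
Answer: $- \frac{2128}{121} \approx -17.587$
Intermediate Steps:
$T = 4$ ($T = 2 + 2 = 4$)
$G = - \frac{4}{11}$ ($G = \frac{4}{-11} = 4 \left(- \frac{1}{11}\right) = - \frac{4}{11} \approx -0.36364$)
$Y = \frac{676}{121}$ ($Y = \left(- \frac{4}{11} - 2\right)^{2} = \left(- \frac{26}{11}\right)^{2} = \frac{676}{121} \approx 5.5868$)
$j{\left(\frac{8}{20} \right)} - Y = -12 - \frac{676}{121} = - \frac{2128}{121}$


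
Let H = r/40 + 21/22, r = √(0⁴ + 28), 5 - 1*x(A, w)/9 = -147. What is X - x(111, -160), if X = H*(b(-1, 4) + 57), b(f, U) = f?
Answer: -14460/11 + 14*√7/5 ≈ -1307.1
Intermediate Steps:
x(A, w) = 1368 (x(A, w) = 45 - 9*(-147) = 45 + 1323 = 1368)
r = 2*√7 (r = √(0 + 28) = √28 = 2*√7 ≈ 5.2915)
H = 21/22 + √7/20 (H = (2*√7)/40 + 21/22 = (2*√7)*(1/40) + 21*(1/22) = √7/20 + 21/22 = 21/22 + √7/20 ≈ 1.0868)
X = 588/11 + 14*√7/5 (X = (21/22 + √7/20)*(-1 + 57) = (21/22 + √7/20)*56 = 588/11 + 14*√7/5 ≈ 60.863)
X - x(111, -160) = (588/11 + 14*√7/5) - 1*1368 = (588/11 + 14*√7/5) - 1368 = -14460/11 + 14*√7/5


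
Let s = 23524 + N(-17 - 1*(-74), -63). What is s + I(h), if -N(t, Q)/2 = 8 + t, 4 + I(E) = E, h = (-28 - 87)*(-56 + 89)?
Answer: 19595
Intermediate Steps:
h = -3795 (h = -115*33 = -3795)
I(E) = -4 + E
N(t, Q) = -16 - 2*t (N(t, Q) = -2*(8 + t) = -16 - 2*t)
s = 23394 (s = 23524 + (-16 - 2*(-17 - 1*(-74))) = 23524 + (-16 - 2*(-17 + 74)) = 23524 + (-16 - 2*57) = 23524 + (-16 - 114) = 23524 - 130 = 23394)
s + I(h) = 23394 + (-4 - 3795) = 23394 - 3799 = 19595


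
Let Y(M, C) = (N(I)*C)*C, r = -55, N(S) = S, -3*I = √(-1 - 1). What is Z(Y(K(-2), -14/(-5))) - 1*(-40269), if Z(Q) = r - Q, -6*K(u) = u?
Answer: 40214 + 196*I*√2/75 ≈ 40214.0 + 3.6958*I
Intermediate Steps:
I = -I*√2/3 (I = -√(-1 - 1)/3 = -I*√2/3 ≈ -0.4714*I)
K(u) = -u/6
Y(M, C) = -I*√2*C²/3 (Y(M, C) = ((-I*√2/3)*C)*C = (-I*C*√2/3)*C = -I*√2*C²/3)
Z(Q) = -55 - Q
Z(Y(K(-2), -14/(-5))) - 1*(-40269) = (-55 - (-1)*I*√2*(-14/(-5))²/3) - 1*(-40269) = (-55 - (-1)*I*√2*(-14*(-⅕))²/3) + 40269 = (-55 - (-1)*I*√2*(14/5)²/3) + 40269 = (-55 - (-1)*I*√2*196/(3*25)) + 40269 = (-55 - (-196)*I*√2/75) + 40269 = (-55 + 196*I*√2/75) + 40269 = 40214 + 196*I*√2/75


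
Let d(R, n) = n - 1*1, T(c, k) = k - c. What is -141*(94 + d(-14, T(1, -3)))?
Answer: -12549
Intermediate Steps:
d(R, n) = -1 + n (d(R, n) = n - 1 = -1 + n)
-141*(94 + d(-14, T(1, -3))) = -141*(94 + (-1 + (-3 - 1*1))) = -141*(94 + (-1 + (-3 - 1))) = -141*(94 + (-1 - 4)) = -141*(94 - 5) = -141*89 = -12549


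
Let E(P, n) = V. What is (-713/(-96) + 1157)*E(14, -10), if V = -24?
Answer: -111785/4 ≈ -27946.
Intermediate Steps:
E(P, n) = -24
(-713/(-96) + 1157)*E(14, -10) = (-713/(-96) + 1157)*(-24) = (-713*(-1/96) + 1157)*(-24) = (713/96 + 1157)*(-24) = (111785/96)*(-24) = -111785/4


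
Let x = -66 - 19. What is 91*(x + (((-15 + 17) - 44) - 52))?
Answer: -16289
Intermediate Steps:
x = -85
91*(x + (((-15 + 17) - 44) - 52)) = 91*(-85 + (((-15 + 17) - 44) - 52)) = 91*(-85 + ((2 - 44) - 52)) = 91*(-85 + (-42 - 52)) = 91*(-85 - 94) = 91*(-179) = -16289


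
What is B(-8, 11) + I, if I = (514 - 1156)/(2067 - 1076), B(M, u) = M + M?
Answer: -16498/991 ≈ -16.648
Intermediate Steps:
B(M, u) = 2*M
I = -642/991 ≈ -0.64783
B(-8, 11) + I = 2*(-8) - 642/991 = -16 - 642/991 = -16498/991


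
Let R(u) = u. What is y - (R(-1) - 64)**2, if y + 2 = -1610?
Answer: -5837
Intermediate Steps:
y = -1612 (y = -2 - 1610 = -1612)
y - (R(-1) - 64)**2 = -1612 - (-1 - 64)**2 = -1612 - 1*(-65)**2 = -1612 - 1*4225 = -1612 - 4225 = -5837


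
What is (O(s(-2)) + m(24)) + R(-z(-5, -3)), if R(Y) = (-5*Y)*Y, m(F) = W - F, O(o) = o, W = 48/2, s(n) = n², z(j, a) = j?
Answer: -121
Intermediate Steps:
W = 24 (W = 48*(½) = 24)
m(F) = 24 - F
R(Y) = -5*Y²
(O(s(-2)) + m(24)) + R(-z(-5, -3)) = ((-2)² + (24 - 1*24)) - 5*(-1*(-5))² = (4 + (24 - 24)) - 5*5² = (4 + 0) - 5*25 = 4 - 125 = -121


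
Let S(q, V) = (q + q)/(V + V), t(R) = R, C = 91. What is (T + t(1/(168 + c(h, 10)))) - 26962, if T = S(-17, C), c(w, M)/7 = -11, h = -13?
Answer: -2453558/91 ≈ -26962.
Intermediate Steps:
c(w, M) = -77 (c(w, M) = 7*(-11) = -77)
S(q, V) = q/V (S(q, V) = (2*q)/((2*V)) = (2*q)*(1/(2*V)) = q/V)
T = -17/91 ≈ -0.18681
(T + t(1/(168 + c(h, 10)))) - 26962 = (-17/91 + 1/(168 - 77)) - 26962 = (-17/91 + 1/91) - 26962 = -16/91 - 26962 = -2453558/91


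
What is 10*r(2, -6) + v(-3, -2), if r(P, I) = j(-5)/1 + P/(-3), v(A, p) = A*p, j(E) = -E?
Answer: 148/3 ≈ 49.333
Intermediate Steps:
r(P, I) = 5 - P/3 (r(P, I) = -1*(-5)/1 + P/(-3) = 5*1 + P*(-⅓) = 5 - P/3)
10*r(2, -6) + v(-3, -2) = 10*(5 - ⅓*2) - 3*(-2) = 10*(5 - ⅔) + 6 = 10*(13/3) + 6 = 130/3 + 6 = 148/3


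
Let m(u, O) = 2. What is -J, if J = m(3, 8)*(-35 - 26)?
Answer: 122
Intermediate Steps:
J = -122 (J = 2*(-35 - 26) = 2*(-61) = -122)
-J = -1*(-122) = 122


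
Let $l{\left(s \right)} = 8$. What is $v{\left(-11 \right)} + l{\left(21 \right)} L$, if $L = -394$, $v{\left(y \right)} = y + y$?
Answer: $-3174$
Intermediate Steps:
$v{\left(y \right)} = 2 y$
$v{\left(-11 \right)} + l{\left(21 \right)} L = 2 \left(-11\right) + 8 \left(-394\right) = -22 - 3152 = -3174$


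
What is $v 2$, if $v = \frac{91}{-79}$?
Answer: $- \frac{182}{79} \approx -2.3038$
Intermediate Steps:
$v = - \frac{91}{79}$ ($v = 91 \left(- \frac{1}{79}\right) = - \frac{91}{79} \approx -1.1519$)
$v 2 = \left(- \frac{91}{79}\right) 2 = - \frac{182}{79}$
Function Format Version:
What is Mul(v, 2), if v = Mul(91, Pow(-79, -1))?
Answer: Rational(-182, 79) ≈ -2.3038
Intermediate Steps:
v = Rational(-91, 79) (v = Mul(91, Rational(-1, 79)) = Rational(-91, 79) ≈ -1.1519)
Mul(v, 2) = Mul(Rational(-91, 79), 2) = Rational(-182, 79)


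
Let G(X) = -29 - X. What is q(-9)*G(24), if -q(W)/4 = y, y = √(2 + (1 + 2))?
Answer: 212*√5 ≈ 474.05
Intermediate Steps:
y = √5 (y = √(2 + 3) = √5 ≈ 2.2361)
q(W) = -4*√5
q(-9)*G(24) = (-4*√5)*(-29 - 1*24) = (-4*√5)*(-29 - 24) = -4*√5*(-53) = 212*√5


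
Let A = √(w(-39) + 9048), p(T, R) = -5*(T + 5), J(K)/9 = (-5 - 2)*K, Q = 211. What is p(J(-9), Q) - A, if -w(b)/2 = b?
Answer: -2860 - 39*√6 ≈ -2955.5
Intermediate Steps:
w(b) = -2*b
J(K) = -63*K (J(K) = 9*((-5 - 2)*K) = 9*(-7*K) = -63*K)
p(T, R) = -25 - 5*T (p(T, R) = -5*(5 + T) = -25 - 5*T)
A = 39*√6 (A = √(-2*(-39) + 9048) = √(78 + 9048) = √9126 = 39*√6 ≈ 95.530)
p(J(-9), Q) - A = (-25 - (-315)*(-9)) - 39*√6 = (-25 - 5*567) - 39*√6 = (-25 - 2835) - 39*√6 = -2860 - 39*√6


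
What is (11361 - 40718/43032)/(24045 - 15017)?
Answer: 244422917/194246448 ≈ 1.2583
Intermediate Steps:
(11361 - 40718/43032)/(24045 - 15017) = (11361 - 40718*1/43032)/9028 = (11361 - 20359/21516)*(1/9028) = (244422917/21516)*(1/9028) = 244422917/194246448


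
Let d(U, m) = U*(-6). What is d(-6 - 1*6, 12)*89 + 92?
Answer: 6500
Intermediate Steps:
d(U, m) = -6*U
d(-6 - 1*6, 12)*89 + 92 = -6*(-6 - 1*6)*89 + 92 = -6*(-6 - 6)*89 + 92 = -6*(-12)*89 + 92 = 72*89 + 92 = 6408 + 92 = 6500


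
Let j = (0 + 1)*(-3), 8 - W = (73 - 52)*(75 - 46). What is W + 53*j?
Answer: -760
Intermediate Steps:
W = -601 (W = 8 - (73 - 52)*(75 - 46) = 8 - 21*29 = 8 - 1*609 = 8 - 609 = -601)
j = -3 (j = 1*(-3) = -3)
W + 53*j = -601 + 53*(-3) = -601 - 159 = -760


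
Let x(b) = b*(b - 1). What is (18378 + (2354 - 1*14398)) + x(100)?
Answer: 16234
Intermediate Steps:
x(b) = b*(-1 + b)
(18378 + (2354 - 1*14398)) + x(100) = (18378 + (2354 - 1*14398)) + 100*(-1 + 100) = (18378 + (2354 - 14398)) + 100*99 = (18378 - 12044) + 9900 = 6334 + 9900 = 16234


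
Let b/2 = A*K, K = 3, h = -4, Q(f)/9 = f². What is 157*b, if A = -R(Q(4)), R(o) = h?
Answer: 3768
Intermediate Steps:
Q(f) = 9*f²
R(o) = -4
A = 4 (A = -1*(-4) = 4)
b = 24 (b = 2*(4*3) = 2*12 = 24)
157*b = 157*24 = 3768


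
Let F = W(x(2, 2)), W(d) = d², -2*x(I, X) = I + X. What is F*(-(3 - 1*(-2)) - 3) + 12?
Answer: -20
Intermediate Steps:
x(I, X) = -I/2 - X/2 (x(I, X) = -(I + X)/2 = -I/2 - X/2)
F = 4 (F = (-½*2 - ½*2)² = (-1 - 1)² = (-2)² = 4)
F*(-(3 - 1*(-2)) - 3) + 12 = 4*(-(3 - 1*(-2)) - 3) + 12 = 4*(-(3 + 2) - 3) + 12 = 4*(-1*5 - 3) + 12 = 4*(-5 - 3) + 12 = 4*(-8) + 12 = -32 + 12 = -20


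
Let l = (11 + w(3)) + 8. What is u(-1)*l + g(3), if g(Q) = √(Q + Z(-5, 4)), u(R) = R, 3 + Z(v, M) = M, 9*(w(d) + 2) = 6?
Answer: -47/3 ≈ -15.667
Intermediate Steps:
w(d) = -4/3 (w(d) = -2 + (⅑)*6 = -2 + ⅔ = -4/3)
Z(v, M) = -3 + M
g(Q) = √(1 + Q) (g(Q) = √(Q + (-3 + 4)) = √(Q + 1) = √(1 + Q))
l = 53/3 (l = (11 - 4/3) + 8 = 29/3 + 8 = 53/3 ≈ 17.667)
u(-1)*l + g(3) = -1*53/3 + √(1 + 3) = -53/3 + √4 = -53/3 + 2 = -47/3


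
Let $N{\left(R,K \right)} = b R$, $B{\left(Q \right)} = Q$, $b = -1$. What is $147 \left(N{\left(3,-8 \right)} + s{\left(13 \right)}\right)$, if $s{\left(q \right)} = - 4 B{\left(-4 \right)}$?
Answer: $1911$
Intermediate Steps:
$N{\left(R,K \right)} = - R$
$s{\left(q \right)} = 16$ ($s{\left(q \right)} = \left(-4\right) \left(-4\right) = 16$)
$147 \left(N{\left(3,-8 \right)} + s{\left(13 \right)}\right) = 147 \left(\left(-1\right) 3 + 16\right) = 147 \left(-3 + 16\right) = 147 \cdot 13 = 1911$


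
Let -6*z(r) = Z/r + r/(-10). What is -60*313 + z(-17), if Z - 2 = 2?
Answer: -6385283/340 ≈ -18780.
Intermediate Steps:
Z = 4 (Z = 2 + 2 = 4)
z(r) = -2/(3*r) + r/60 (z(r) = -(4/r + r/(-10))/6 = -(4/r + r*(-1/10))/6 = -(4/r - r/10)/6 = -2/(3*r) + r/60)
-60*313 + z(-17) = -60*313 + (1/60)*(-40 + (-17)**2)/(-17) = -18780 + (1/60)*(-1/17)*(-40 + 289) = -18780 + (1/60)*(-1/17)*249 = -18780 - 83/340 = -6385283/340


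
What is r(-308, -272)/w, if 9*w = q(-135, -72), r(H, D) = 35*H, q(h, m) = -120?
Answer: 1617/2 ≈ 808.50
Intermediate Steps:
w = -40/3 (w = (⅑)*(-120) = -40/3 ≈ -13.333)
r(-308, -272)/w = (35*(-308))/(-40/3) = -10780*(-3/40) = 1617/2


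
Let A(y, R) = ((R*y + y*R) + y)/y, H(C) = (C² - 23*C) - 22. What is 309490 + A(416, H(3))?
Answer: 309327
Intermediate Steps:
H(C) = -22 + C² - 23*C
A(y, R) = (y + 2*R*y)/y (A(y, R) = ((R*y + R*y) + y)/y = (2*R*y + y)/y = (y + 2*R*y)/y)
309490 + A(416, H(3)) = 309490 + (1 + 2*(-22 + 3² - 23*3)) = 309490 + (1 + 2*(-22 + 9 - 69)) = 309490 + (1 + 2*(-82)) = 309490 + (1 - 164) = 309490 - 163 = 309327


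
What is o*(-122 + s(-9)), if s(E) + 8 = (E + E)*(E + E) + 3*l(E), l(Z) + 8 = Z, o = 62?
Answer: 8866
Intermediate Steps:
l(Z) = -8 + Z
s(E) = -32 + 3*E + 4*E² (s(E) = -8 + ((E + E)*(E + E) + 3*(-8 + E)) = -8 + ((2*E)*(2*E) + (-24 + 3*E)) = -8 + (4*E² + (-24 + 3*E)) = -8 + (-24 + 3*E + 4*E²) = -32 + 3*E + 4*E²)
o*(-122 + s(-9)) = 62*(-122 + (-32 + 3*(-9) + 4*(-9)²)) = 62*(-122 + (-32 - 27 + 4*81)) = 62*(-122 + (-32 - 27 + 324)) = 62*(-122 + 265) = 62*143 = 8866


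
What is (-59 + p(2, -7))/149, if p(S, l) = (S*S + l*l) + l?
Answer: -13/149 ≈ -0.087248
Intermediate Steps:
p(S, l) = l + S² + l² (p(S, l) = (S² + l²) + l = l + S² + l²)
(-59 + p(2, -7))/149 = (-59 + (-7 + 2² + (-7)²))/149 = (-59 + (-7 + 4 + 49))/149 = (-59 + 46)/149 = (1/149)*(-13) = -13/149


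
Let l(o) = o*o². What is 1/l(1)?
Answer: 1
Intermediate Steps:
l(o) = o³
1/l(1) = 1/(1³) = 1/1 = 1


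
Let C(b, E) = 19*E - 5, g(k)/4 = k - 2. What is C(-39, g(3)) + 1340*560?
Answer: 750471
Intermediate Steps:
g(k) = -8 + 4*k (g(k) = 4*(k - 2) = 4*(-2 + k) = -8 + 4*k)
C(b, E) = -5 + 19*E
C(-39, g(3)) + 1340*560 = (-5 + 19*(-8 + 4*3)) + 1340*560 = (-5 + 19*(-8 + 12)) + 750400 = (-5 + 19*4) + 750400 = (-5 + 76) + 750400 = 71 + 750400 = 750471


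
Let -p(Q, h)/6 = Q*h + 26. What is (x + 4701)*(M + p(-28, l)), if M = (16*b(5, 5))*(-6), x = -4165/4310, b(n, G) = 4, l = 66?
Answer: 21367236546/431 ≈ 4.9576e+7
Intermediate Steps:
p(Q, h) = -156 - 6*Q*h (p(Q, h) = -6*(Q*h + 26) = -6*(26 + Q*h) = -156 - 6*Q*h)
x = -833/862 (x = -4165*1/4310 = -833/862 ≈ -0.96636)
M = -384 (M = (16*4)*(-6) = 64*(-6) = -384)
(x + 4701)*(M + p(-28, l)) = (-833/862 + 4701)*(-384 + (-156 - 6*(-28)*66)) = 4051429*(-384 + (-156 + 11088))/862 = 4051429*(-384 + 10932)/862 = (4051429/862)*10548 = 21367236546/431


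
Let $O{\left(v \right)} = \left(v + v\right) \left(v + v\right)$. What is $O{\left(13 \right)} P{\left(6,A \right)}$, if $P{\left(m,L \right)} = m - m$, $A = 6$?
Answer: $0$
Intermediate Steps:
$O{\left(v \right)} = 4 v^{2}$ ($O{\left(v \right)} = 2 v 2 v = 4 v^{2}$)
$P{\left(m,L \right)} = 0$
$O{\left(13 \right)} P{\left(6,A \right)} = 4 \cdot 13^{2} \cdot 0 = 4 \cdot 169 \cdot 0 = 676 \cdot 0 = 0$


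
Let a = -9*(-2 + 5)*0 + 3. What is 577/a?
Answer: 577/3 ≈ 192.33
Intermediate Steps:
a = 3 (a = -27*0 + 3 = -9*0 + 3 = 0 + 3 = 3)
577/a = 577/3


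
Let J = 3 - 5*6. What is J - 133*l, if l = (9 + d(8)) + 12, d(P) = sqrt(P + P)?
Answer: -3352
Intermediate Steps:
d(P) = sqrt(2)*sqrt(P) (d(P) = sqrt(2*P) = sqrt(2)*sqrt(P))
l = 25 (l = (9 + sqrt(2)*sqrt(8)) + 12 = (9 + sqrt(2)*(2*sqrt(2))) + 12 = (9 + 4) + 12 = 13 + 12 = 25)
J = -27 (J = 3 - 30 = -27)
J - 133*l = -27 - 133*25 = -27 - 3325 = -3352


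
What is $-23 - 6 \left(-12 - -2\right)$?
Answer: $37$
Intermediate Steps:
$-23 - 6 \left(-12 - -2\right) = -23 - 6 \left(-12 + 2\right) = -23 - -60 = -23 + 60 = 37$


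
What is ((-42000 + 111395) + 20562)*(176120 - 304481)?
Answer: -11546970477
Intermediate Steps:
((-42000 + 111395) + 20562)*(176120 - 304481) = (69395 + 20562)*(-128361) = 89957*(-128361) = -11546970477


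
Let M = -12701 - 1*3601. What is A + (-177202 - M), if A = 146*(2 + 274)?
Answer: -120604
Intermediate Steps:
M = -16302 (M = -12701 - 3601 = -16302)
A = 40296 (A = 146*276 = 40296)
A + (-177202 - M) = 40296 + (-177202 - 1*(-16302)) = 40296 + (-177202 + 16302) = 40296 - 160900 = -120604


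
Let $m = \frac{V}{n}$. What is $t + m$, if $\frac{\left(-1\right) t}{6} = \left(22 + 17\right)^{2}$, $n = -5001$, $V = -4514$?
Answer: $- \frac{45634612}{5001} \approx -9125.1$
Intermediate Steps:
$t = -9126$ ($t = - 6 \left(22 + 17\right)^{2} = - 6 \cdot 39^{2} = \left(-6\right) 1521 = -9126$)
$m = \frac{4514}{5001}$ ($m = - \frac{4514}{-5001} = \left(-4514\right) \left(- \frac{1}{5001}\right) = \frac{4514}{5001} \approx 0.90262$)
$t + m = -9126 + \frac{4514}{5001} = - \frac{45634612}{5001}$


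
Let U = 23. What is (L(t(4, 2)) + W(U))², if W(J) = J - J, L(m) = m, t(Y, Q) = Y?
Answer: 16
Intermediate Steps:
W(J) = 0
(L(t(4, 2)) + W(U))² = (4 + 0)² = 4² = 16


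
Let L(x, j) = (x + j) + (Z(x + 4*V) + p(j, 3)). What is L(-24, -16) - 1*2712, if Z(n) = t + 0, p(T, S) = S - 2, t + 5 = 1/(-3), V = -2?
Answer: -8269/3 ≈ -2756.3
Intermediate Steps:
t = -16/3 (t = -5 + 1/(-3) = -5 - ⅓ = -16/3 ≈ -5.3333)
p(T, S) = -2 + S
Z(n) = -16/3 (Z(n) = -16/3 + 0 = -16/3)
L(x, j) = -13/3 + j + x (L(x, j) = (x + j) + (-16/3 + (-2 + 3)) = (j + x) + (-16/3 + 1) = (j + x) - 13/3 = -13/3 + j + x)
L(-24, -16) - 1*2712 = (-13/3 - 16 - 24) - 1*2712 = -133/3 - 2712 = -8269/3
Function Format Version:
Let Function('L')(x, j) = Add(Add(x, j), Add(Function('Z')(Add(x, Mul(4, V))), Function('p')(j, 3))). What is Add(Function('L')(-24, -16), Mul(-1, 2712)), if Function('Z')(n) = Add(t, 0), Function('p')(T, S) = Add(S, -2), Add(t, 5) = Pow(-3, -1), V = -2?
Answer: Rational(-8269, 3) ≈ -2756.3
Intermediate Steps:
t = Rational(-16, 3) (t = Add(-5, Pow(-3, -1)) = Add(-5, Rational(-1, 3)) = Rational(-16, 3) ≈ -5.3333)
Function('p')(T, S) = Add(-2, S)
Function('Z')(n) = Rational(-16, 3) (Function('Z')(n) = Add(Rational(-16, 3), 0) = Rational(-16, 3))
Function('L')(x, j) = Add(Rational(-13, 3), j, x) (Function('L')(x, j) = Add(Add(x, j), Add(Rational(-16, 3), Add(-2, 3))) = Add(Add(j, x), Add(Rational(-16, 3), 1)) = Add(Add(j, x), Rational(-13, 3)) = Add(Rational(-13, 3), j, x))
Add(Function('L')(-24, -16), Mul(-1, 2712)) = Add(Add(Rational(-13, 3), -16, -24), Mul(-1, 2712)) = Add(Rational(-133, 3), -2712) = Rational(-8269, 3)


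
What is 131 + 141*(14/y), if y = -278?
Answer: 17222/139 ≈ 123.90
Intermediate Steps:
131 + 141*(14/y) = 131 + 141*(14/(-278)) = 131 + 141*(14*(-1/278)) = 131 + 141*(-7/139) = 131 - 987/139 = 17222/139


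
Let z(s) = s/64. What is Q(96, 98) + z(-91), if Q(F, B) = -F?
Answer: -6235/64 ≈ -97.422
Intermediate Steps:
z(s) = s/64 (z(s) = s*(1/64) = s/64)
Q(96, 98) + z(-91) = -1*96 + (1/64)*(-91) = -96 - 91/64 = -6235/64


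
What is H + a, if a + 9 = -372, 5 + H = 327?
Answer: -59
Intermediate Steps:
H = 322 (H = -5 + 327 = 322)
a = -381 (a = -9 - 372 = -381)
H + a = 322 - 381 = -59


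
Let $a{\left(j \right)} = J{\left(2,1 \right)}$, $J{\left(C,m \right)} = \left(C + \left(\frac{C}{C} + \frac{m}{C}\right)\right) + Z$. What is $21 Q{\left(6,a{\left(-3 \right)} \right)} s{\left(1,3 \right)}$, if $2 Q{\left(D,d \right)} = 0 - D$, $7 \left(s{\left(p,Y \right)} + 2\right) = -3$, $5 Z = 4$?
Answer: $153$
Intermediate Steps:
$Z = \frac{4}{5}$ ($Z = \frac{1}{5} \cdot 4 = \frac{4}{5} \approx 0.8$)
$s{\left(p,Y \right)} = - \frac{17}{7}$ ($s{\left(p,Y \right)} = -2 + \frac{1}{7} \left(-3\right) = -2 - \frac{3}{7} = - \frac{17}{7}$)
$J{\left(C,m \right)} = \frac{9}{5} + C + \frac{m}{C}$ ($J{\left(C,m \right)} = \left(C + \left(\frac{C}{C} + \frac{m}{C}\right)\right) + \frac{4}{5} = \left(C + \left(1 + \frac{m}{C}\right)\right) + \frac{4}{5} = \left(1 + C + \frac{m}{C}\right) + \frac{4}{5} = \frac{9}{5} + C + \frac{m}{C}$)
$a{\left(j \right)} = \frac{43}{10}$ ($a{\left(j \right)} = \frac{9}{5} + 2 + 1 \cdot \frac{1}{2} = \frac{9}{5} + 2 + \frac{1}{2} = \frac{43}{10}$)
$Q{\left(D,d \right)} = - \frac{D}{2}$ ($Q{\left(D,d \right)} = \frac{0 - D}{2} = \frac{\left(-1\right) D}{2} = - \frac{D}{2}$)
$21 Q{\left(6,a{\left(-3 \right)} \right)} s{\left(1,3 \right)} = 21 \left(\left(- \frac{1}{2}\right) 6\right) \left(- \frac{17}{7}\right) = 21 \left(-3\right) \left(- \frac{17}{7}\right) = \left(-63\right) \left(- \frac{17}{7}\right) = 153$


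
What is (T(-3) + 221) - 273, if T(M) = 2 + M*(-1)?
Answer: -47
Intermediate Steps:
T(M) = 2 - M
(T(-3) + 221) - 273 = ((2 - 1*(-3)) + 221) - 273 = ((2 + 3) + 221) - 273 = (5 + 221) - 273 = 226 - 273 = -47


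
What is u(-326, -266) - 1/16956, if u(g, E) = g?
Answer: -5527657/16956 ≈ -326.00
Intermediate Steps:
u(-326, -266) - 1/16956 = -326 - 1/16956 = -5527657/16956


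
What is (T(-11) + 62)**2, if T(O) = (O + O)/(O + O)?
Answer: 3969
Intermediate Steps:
T(O) = 1 (T(O) = (2*O)/((2*O)) = (2*O)*(1/(2*O)) = 1)
(T(-11) + 62)**2 = (1 + 62)**2 = 63**2 = 3969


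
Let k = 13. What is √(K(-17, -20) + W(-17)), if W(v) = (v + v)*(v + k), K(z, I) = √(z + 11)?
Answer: √(136 + I*√6) ≈ 11.662 + 0.105*I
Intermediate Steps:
K(z, I) = √(11 + z)
W(v) = 2*v*(13 + v) (W(v) = (v + v)*(v + 13) = (2*v)*(13 + v) = 2*v*(13 + v))
√(K(-17, -20) + W(-17)) = √(√(11 - 17) + 2*(-17)*(13 - 17)) = √(√(-6) + 2*(-17)*(-4)) = √(I*√6 + 136) = √(136 + I*√6)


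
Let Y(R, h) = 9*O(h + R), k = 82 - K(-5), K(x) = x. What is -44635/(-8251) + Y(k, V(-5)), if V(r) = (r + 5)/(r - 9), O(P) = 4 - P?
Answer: -6118862/8251 ≈ -741.59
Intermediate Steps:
k = 87 (k = 82 - 1*(-5) = 82 + 5 = 87)
V(r) = (5 + r)/(-9 + r)
Y(R, h) = 36 - 9*R - 9*h (Y(R, h) = 9*(4 - (h + R)) = 9*(4 - (R + h)) = 9*(4 + (-R - h)) = 9*(4 - R - h) = 36 - 9*R - 9*h)
-44635/(-8251) + Y(k, V(-5)) = -44635/(-8251) + (36 - 9*87 - 9*(5 - 5)/(-9 - 5)) = -44635*(-1/8251) + (36 - 783 - 9*0/(-14)) = 44635/8251 + (36 - 783 - (-9)*0/14) = 44635/8251 + (36 - 783 - 9*0) = 44635/8251 + (36 - 783 + 0) = 44635/8251 - 747 = -6118862/8251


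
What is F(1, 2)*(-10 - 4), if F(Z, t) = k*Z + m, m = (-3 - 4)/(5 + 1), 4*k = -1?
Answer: 119/6 ≈ 19.833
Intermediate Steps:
k = -1/4 (k = (1/4)*(-1) = -1/4 ≈ -0.25000)
m = -7/6 ≈ -1.1667
F(Z, t) = -7/6 - Z/4 (F(Z, t) = -Z/4 - 7/6 = -7/6 - Z/4)
F(1, 2)*(-10 - 4) = (-7/6 - 1/4*1)*(-10 - 4) = (-7/6 - 1/4)*(-14) = -17/12*(-14) = 119/6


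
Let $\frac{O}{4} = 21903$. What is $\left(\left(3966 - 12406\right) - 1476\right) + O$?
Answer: $77696$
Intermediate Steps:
$O = 87612$ ($O = 4 \cdot 21903 = 87612$)
$\left(\left(3966 - 12406\right) - 1476\right) + O = \left(\left(3966 - 12406\right) - 1476\right) + 87612 = \left(-8440 - 1476\right) + 87612 = -9916 + 87612 = 77696$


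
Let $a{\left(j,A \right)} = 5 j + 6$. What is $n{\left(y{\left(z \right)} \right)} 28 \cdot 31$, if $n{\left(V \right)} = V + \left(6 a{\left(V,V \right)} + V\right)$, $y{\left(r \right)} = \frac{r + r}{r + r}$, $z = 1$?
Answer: $59024$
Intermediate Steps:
$a{\left(j,A \right)} = 6 + 5 j$
$y{\left(r \right)} = 1$ ($y{\left(r \right)} = \frac{2 r}{2 r} = 2 r \frac{1}{2 r} = 1$)
$n{\left(V \right)} = 36 + 32 V$ ($n{\left(V \right)} = V + \left(6 \left(6 + 5 V\right) + V\right) = V + \left(\left(36 + 30 V\right) + V\right) = V + \left(36 + 31 V\right) = 36 + 32 V$)
$n{\left(y{\left(z \right)} \right)} 28 \cdot 31 = \left(36 + 32 \cdot 1\right) 28 \cdot 31 = \left(36 + 32\right) 28 \cdot 31 = 68 \cdot 28 \cdot 31 = 1904 \cdot 31 = 59024$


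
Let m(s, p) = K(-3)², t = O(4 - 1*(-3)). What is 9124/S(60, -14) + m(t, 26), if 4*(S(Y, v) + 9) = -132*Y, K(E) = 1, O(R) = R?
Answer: -7135/1989 ≈ -3.5872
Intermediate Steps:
S(Y, v) = -9 - 33*Y (S(Y, v) = -9 + (-132*Y)/4 = -9 - 33*Y)
t = 7 (t = 4 - 1*(-3) = 4 + 3 = 7)
m(s, p) = 1 (m(s, p) = 1² = 1)
9124/S(60, -14) + m(t, 26) = 9124/(-9 - 33*60) + 1 = 9124/(-9 - 1980) + 1 = 9124/(-1989) + 1 = 9124*(-1/1989) + 1 = -9124/1989 + 1 = -7135/1989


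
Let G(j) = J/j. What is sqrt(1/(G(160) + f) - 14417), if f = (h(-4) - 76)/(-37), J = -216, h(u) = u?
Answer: 3*I*sqrt(578554453)/601 ≈ 120.07*I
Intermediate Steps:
G(j) = -216/j
f = 80/37 (f = (-4 - 76)/(-37) = -1/37*(-80) = 80/37 ≈ 2.1622)
sqrt(1/(G(160) + f) - 14417) = sqrt(1/(-216/160 + 80/37) - 14417) = sqrt(1/(-216*1/160 + 80/37) - 14417) = sqrt(1/(-27/20 + 80/37) - 14417) = sqrt(1/(601/740) - 14417) = sqrt(740/601 - 14417) = sqrt(-8663877/601) = 3*I*sqrt(578554453)/601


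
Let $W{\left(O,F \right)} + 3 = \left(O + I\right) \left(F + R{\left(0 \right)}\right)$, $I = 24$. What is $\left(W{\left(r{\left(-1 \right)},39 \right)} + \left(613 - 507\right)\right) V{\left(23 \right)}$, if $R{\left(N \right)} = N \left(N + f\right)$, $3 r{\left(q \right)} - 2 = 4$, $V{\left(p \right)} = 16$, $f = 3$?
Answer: $17872$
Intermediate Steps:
$r{\left(q \right)} = 2$ ($r{\left(q \right)} = \frac{2}{3} + \frac{1}{3} \cdot 4 = \frac{2}{3} + \frac{4}{3} = 2$)
$R{\left(N \right)} = N \left(3 + N\right)$ ($R{\left(N \right)} = N \left(N + 3\right) = N \left(3 + N\right)$)
$W{\left(O,F \right)} = -3 + F \left(24 + O\right)$ ($W{\left(O,F \right)} = -3 + \left(O + 24\right) \left(F + 0 \left(3 + 0\right)\right) = -3 + \left(24 + O\right) \left(F + 0 \cdot 3\right) = -3 + \left(24 + O\right) \left(F + 0\right) = -3 + \left(24 + O\right) F = -3 + F \left(24 + O\right)$)
$\left(W{\left(r{\left(-1 \right)},39 \right)} + \left(613 - 507\right)\right) V{\left(23 \right)} = \left(\left(-3 + 24 \cdot 39 + 39 \cdot 2\right) + \left(613 - 507\right)\right) 16 = \left(\left(-3 + 936 + 78\right) + \left(613 - 507\right)\right) 16 = \left(1011 + 106\right) 16 = 1117 \cdot 16 = 17872$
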